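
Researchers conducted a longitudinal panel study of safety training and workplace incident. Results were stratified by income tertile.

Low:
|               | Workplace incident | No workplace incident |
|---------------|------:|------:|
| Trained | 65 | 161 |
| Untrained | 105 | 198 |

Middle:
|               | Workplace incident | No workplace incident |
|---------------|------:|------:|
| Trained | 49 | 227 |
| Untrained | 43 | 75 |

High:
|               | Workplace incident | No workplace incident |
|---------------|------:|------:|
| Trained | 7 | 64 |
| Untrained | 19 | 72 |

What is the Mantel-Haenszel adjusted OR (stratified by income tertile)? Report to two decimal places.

OR_MH = Σ(aᵢdᵢ/nᵢ) / Σ(bᵢcᵢ/nᵢ), where nᵢ is the stratum total.
Stratum 1 (Low): n = 529; a·d/n = 65·198/529 = 24.3289; b·c/n = 161·105/529 = 31.9565
Stratum 2 (Middle): n = 394; a·d/n = 49·75/394 = 9.3274; b·c/n = 227·43/394 = 24.7741
Stratum 3 (High): n = 162; a·d/n = 7·72/162 = 3.1111; b·c/n = 64·19/162 = 7.5062
OR_MH = (24.3289 + 9.3274 + 3.1111) / (31.9565 + 24.7741 + 7.5062) = 36.7674 / 64.2368 = 0.57237

0.57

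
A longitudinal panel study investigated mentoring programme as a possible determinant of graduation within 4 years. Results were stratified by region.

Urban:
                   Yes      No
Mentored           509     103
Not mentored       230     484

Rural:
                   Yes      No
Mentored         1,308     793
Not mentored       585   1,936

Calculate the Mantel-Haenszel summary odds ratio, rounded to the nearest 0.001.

OR_MH = Σ(aᵢdᵢ/nᵢ) / Σ(bᵢcᵢ/nᵢ), where nᵢ is the stratum total.
Stratum 1 (Urban): n = 1326; a·d/n = 509·484/1326 = 185.7888; b·c/n = 103·230/1326 = 17.8658
Stratum 2 (Rural): n = 4622; a·d/n = 1308·1936/4622 = 547.8771; b·c/n = 793·585/4622 = 100.3689
OR_MH = (185.7888 + 547.8771) / (17.8658 + 100.3689) = 733.6659 / 118.2346 = 6.20517

6.205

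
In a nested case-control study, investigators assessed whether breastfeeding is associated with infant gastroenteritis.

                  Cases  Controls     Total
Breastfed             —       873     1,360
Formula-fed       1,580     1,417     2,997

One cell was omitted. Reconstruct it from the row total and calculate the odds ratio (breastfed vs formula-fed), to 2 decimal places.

The missing cell is in the exposed row: 1360 − 873 = 487.
So a = 487, b = 873, c = 1580, d = 1417.
OR = (a·d)/(b·c) = (487 × 1417) / (873 × 1580) = 690079 / 1379340 = 0.50030

0.50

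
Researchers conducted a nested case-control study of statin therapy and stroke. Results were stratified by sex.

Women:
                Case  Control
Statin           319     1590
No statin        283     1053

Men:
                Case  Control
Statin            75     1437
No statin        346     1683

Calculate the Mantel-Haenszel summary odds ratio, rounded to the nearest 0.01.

0.50

OR_MH = Σ(aᵢdᵢ/nᵢ) / Σ(bᵢcᵢ/nᵢ), where nᵢ is the stratum total.
Stratum 1 (Women): n = 3245; a·d/n = 319·1053/3245 = 103.5153; b·c/n = 1590·283/3245 = 138.6656
Stratum 2 (Men): n = 3541; a·d/n = 75·1683/3541 = 35.6467; b·c/n = 1437·346/3541 = 140.4129
OR_MH = (103.5153 + 35.6467) / (138.6656 + 140.4129) = 139.1620 / 279.0785 = 0.49865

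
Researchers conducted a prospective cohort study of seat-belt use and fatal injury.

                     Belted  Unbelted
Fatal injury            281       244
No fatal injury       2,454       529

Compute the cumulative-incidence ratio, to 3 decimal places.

0.325

Reading the table with exposure as columns: a = 281 (Belted, case), b = 2454 (Belted, non-case), c = 244 (Unbelted, case), d = 529.
Risk in exposed = 281/2735 = 0.10274; risk in unexposed = 244/773 = 0.31565.
RR = 0.10274 / 0.31565 = 0.32549
The risk is 67% lower among the exposed than among the unexposed.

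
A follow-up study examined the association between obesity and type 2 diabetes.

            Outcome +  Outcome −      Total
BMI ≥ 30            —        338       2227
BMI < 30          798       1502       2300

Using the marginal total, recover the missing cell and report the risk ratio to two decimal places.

The missing cell is in the exposed row: 2227 − 338 = 1889.
So a = 1889, b = 338, c = 798, d = 1502.
RR = [a/(a+b)] / [c/(c+d)] = (1889/2227) / (798/2300) = 0.84823/0.34696 = 2.44476

2.44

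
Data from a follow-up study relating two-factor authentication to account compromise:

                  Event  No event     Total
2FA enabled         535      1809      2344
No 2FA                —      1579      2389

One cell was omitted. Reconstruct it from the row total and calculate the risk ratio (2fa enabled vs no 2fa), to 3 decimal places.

0.673

The missing cell is in the unexposed row: 2389 − 1579 = 810.
So a = 535, b = 1809, c = 810, d = 1579.
RR = [a/(a+b)] / [c/(c+d)] = (535/2344) / (810/2389) = 0.22824/0.33905 = 0.67317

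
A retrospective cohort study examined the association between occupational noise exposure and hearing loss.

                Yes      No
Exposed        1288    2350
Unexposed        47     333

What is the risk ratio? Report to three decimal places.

Cells: a = 1288, b = 2350, c = 47, d = 333.
Risk in exposed = 1288/3638 = 0.35404; risk in unexposed = 47/380 = 0.12368.
RR = 0.35404 / 0.12368 = 2.86246
The risk among the exposed is 2.86 times that among the unexposed.

2.862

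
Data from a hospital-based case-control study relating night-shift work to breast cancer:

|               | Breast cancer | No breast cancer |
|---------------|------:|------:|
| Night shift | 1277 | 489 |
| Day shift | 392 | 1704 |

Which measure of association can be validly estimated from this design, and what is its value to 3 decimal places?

Cells: a = 1277, b = 489, c = 392, d = 1704.
This is a hospital-based case-control study: participants were sampled on outcome status, so risks in the source population cannot be estimated directly — relative risk is not valid here. The odds ratio is the appropriate measure.
OR = (a·d)/(b·c) = (1277 × 1704) / (489 × 392) = 2176008 / 191688 = 11.35182

11.352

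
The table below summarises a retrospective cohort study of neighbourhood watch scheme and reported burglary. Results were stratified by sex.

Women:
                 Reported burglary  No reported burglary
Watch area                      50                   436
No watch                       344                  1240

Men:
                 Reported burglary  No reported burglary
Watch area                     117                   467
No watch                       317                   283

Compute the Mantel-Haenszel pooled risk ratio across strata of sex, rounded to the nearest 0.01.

RR_MH = Σ(aᵢ·n₀ᵢ/nᵢ) / Σ(cᵢ·n₁ᵢ/nᵢ), with n₁ᵢ = aᵢ+bᵢ (exposed), n₀ᵢ = cᵢ+dᵢ (unexposed), nᵢ = n₁ᵢ+n₀ᵢ.
Stratum 1 (Women): n₁ = 486, n₀ = 1584, n = 2070; a·n₀/n = 50·1584/2070 = 38.2609; c·n₁/n = 344·486/2070 = 80.7652
Stratum 2 (Men): n₁ = 584, n₀ = 600, n = 1184; a·n₀/n = 117·600/1184 = 59.2905; c·n₁/n = 317·584/1184 = 156.3581
RR_MH = (38.2609 + 59.2905) / (80.7652 + 156.3581) = 97.5514 / 237.1233 = 0.41140

0.41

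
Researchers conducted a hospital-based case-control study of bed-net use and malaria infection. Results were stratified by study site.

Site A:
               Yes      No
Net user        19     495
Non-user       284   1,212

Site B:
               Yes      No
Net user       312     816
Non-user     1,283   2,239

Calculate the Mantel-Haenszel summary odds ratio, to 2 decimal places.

0.55

OR_MH = Σ(aᵢdᵢ/nᵢ) / Σ(bᵢcᵢ/nᵢ), where nᵢ is the stratum total.
Stratum 1 (Site A): n = 2010; a·d/n = 19·1212/2010 = 11.4567; b·c/n = 495·284/2010 = 69.9403
Stratum 2 (Site B): n = 4650; a·d/n = 312·2239/4650 = 150.2297; b·c/n = 816·1283/4650 = 225.1458
OR_MH = (11.4567 + 150.2297) / (69.9403 + 225.1458) = 161.6864 / 295.0861 = 0.54793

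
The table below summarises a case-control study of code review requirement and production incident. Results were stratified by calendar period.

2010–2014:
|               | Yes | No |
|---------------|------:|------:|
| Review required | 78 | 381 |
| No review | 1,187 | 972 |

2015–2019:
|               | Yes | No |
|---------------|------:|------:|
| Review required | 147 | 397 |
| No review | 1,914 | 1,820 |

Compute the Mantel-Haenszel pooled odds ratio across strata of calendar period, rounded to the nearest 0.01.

0.26

OR_MH = Σ(aᵢdᵢ/nᵢ) / Σ(bᵢcᵢ/nᵢ), where nᵢ is the stratum total.
Stratum 1 (2010–2014): n = 2618; a·d/n = 78·972/2618 = 28.9595; b·c/n = 381·1187/2618 = 172.7452
Stratum 2 (2015–2019): n = 4278; a·d/n = 147·1820/4278 = 62.5386; b·c/n = 397·1914/4278 = 177.6199
OR_MH = (28.9595 + 62.5386) / (172.7452 + 177.6199) = 91.4981 / 350.3651 = 0.26115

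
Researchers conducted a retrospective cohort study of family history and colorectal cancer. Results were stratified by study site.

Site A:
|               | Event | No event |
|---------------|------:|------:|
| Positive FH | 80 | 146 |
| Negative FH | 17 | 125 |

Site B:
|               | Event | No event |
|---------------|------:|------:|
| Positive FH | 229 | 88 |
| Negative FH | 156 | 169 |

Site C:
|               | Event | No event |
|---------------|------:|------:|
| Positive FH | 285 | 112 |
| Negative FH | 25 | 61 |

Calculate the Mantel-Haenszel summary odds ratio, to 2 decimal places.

3.64

OR_MH = Σ(aᵢdᵢ/nᵢ) / Σ(bᵢcᵢ/nᵢ), where nᵢ is the stratum total.
Stratum 1 (Site A): n = 368; a·d/n = 80·125/368 = 27.1739; b·c/n = 146·17/368 = 6.7446
Stratum 2 (Site B): n = 642; a·d/n = 229·169/642 = 60.2819; b·c/n = 88·156/642 = 21.3832
Stratum 3 (Site C): n = 483; a·d/n = 285·61/483 = 35.9938; b·c/n = 112·25/483 = 5.7971
OR_MH = (27.1739 + 60.2819 + 35.9938) / (6.7446 + 21.3832 + 5.7971) = 123.4496 / 33.9248 = 3.63892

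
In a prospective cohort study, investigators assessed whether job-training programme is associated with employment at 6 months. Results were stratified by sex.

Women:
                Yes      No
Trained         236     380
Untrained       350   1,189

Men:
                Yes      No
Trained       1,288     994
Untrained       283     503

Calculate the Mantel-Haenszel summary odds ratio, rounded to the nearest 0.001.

2.225

OR_MH = Σ(aᵢdᵢ/nᵢ) / Σ(bᵢcᵢ/nᵢ), where nᵢ is the stratum total.
Stratum 1 (Women): n = 2155; a·d/n = 236·1189/2155 = 130.2107; b·c/n = 380·350/2155 = 61.7169
Stratum 2 (Men): n = 3068; a·d/n = 1288·503/3068 = 211.1682; b·c/n = 994·283/3068 = 91.6890
OR_MH = (130.2107 + 211.1682) / (61.7169 + 91.6890) = 341.3789 / 153.4060 = 2.22533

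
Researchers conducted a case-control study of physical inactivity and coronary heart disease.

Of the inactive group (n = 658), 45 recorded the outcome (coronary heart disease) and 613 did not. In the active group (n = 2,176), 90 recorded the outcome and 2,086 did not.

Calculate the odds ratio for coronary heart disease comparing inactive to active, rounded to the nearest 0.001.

From the description: a = 45, b = 613, c = 90, d = 2086.
OR = (a·d)/(b·c) = (45 × 2086) / (613 × 90) = 93870 / 55170 = 1.70147
The odds of coronary heart disease are about 1.70 times as high in the inactive group.

1.701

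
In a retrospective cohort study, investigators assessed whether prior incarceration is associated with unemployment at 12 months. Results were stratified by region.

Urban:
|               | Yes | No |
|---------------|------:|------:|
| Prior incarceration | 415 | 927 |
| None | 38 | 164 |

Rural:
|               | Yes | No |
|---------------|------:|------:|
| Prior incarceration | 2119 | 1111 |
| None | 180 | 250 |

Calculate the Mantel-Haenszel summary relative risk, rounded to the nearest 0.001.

1.580

RR_MH = Σ(aᵢ·n₀ᵢ/nᵢ) / Σ(cᵢ·n₁ᵢ/nᵢ), with n₁ᵢ = aᵢ+bᵢ (exposed), n₀ᵢ = cᵢ+dᵢ (unexposed), nᵢ = n₁ᵢ+n₀ᵢ.
Stratum 1 (Urban): n₁ = 1342, n₀ = 202, n = 1544; a·n₀/n = 415·202/1544 = 54.2940; c·n₁/n = 38·1342/1544 = 33.0285
Stratum 2 (Rural): n₁ = 3230, n₀ = 430, n = 3660; a·n₀/n = 2119·430/3660 = 248.9536; c·n₁/n = 180·3230/3660 = 158.8525
RR_MH = (54.2940 + 248.9536) / (33.0285 + 158.8525) = 303.2476 / 191.8810 = 1.58039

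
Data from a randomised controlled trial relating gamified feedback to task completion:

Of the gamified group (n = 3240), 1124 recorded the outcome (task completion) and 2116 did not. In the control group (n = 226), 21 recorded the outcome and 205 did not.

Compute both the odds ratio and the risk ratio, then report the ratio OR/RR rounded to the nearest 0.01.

1.39

From the description: a = 1124, b = 2116, c = 21, d = 205.
OR = (1124·205)/(2116·21) = 230420/44436 = 5.18544
Risk in exposed = 1124/3240 = 0.34691; risk in unexposed = 21/226 = 0.09292; RR = 3.73345
OR/RR = 5.18544 / 3.73345 = 1.38891
The outcome is not rare, so the OR lies further from 1 than the RR.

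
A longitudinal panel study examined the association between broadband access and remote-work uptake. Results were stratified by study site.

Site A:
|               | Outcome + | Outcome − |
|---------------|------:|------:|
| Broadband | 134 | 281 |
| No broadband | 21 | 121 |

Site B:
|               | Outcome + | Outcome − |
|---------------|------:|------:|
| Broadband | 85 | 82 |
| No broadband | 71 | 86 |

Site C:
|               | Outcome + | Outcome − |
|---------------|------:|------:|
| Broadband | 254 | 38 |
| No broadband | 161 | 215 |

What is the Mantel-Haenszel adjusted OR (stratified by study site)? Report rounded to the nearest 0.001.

OR_MH = Σ(aᵢdᵢ/nᵢ) / Σ(bᵢcᵢ/nᵢ), where nᵢ is the stratum total.
Stratum 1 (Site A): n = 557; a·d/n = 134·121/557 = 29.1095; b·c/n = 281·21/557 = 10.5943
Stratum 2 (Site B): n = 324; a·d/n = 85·86/324 = 22.5617; b·c/n = 82·71/324 = 17.9691
Stratum 3 (Site C): n = 668; a·d/n = 254·215/668 = 81.7515; b·c/n = 38·161/668 = 9.1587
OR_MH = (29.1095 + 22.5617 + 81.7515) / (10.5943 + 17.9691 + 9.1587) = 133.4227 / 37.7221 = 3.53699

3.537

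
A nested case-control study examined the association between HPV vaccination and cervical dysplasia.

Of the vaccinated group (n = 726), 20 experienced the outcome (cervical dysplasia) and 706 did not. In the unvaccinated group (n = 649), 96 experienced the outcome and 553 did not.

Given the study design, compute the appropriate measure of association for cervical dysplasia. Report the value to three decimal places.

From the description: a = 20, b = 706, c = 96, d = 553.
This is a nested case-control study: participants were sampled on outcome status, so risks in the source population cannot be estimated directly — relative risk is not valid here. The odds ratio is the appropriate measure.
OR = (a·d)/(b·c) = (20 × 553) / (706 × 96) = 11060 / 67776 = 0.16318

0.163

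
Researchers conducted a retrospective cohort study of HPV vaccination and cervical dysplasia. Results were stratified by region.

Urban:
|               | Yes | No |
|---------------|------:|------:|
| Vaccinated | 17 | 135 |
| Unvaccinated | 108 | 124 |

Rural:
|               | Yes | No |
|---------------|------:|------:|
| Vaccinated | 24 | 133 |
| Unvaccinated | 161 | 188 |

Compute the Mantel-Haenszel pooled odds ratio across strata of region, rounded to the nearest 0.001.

OR_MH = Σ(aᵢdᵢ/nᵢ) / Σ(bᵢcᵢ/nᵢ), where nᵢ is the stratum total.
Stratum 1 (Urban): n = 384; a·d/n = 17·124/384 = 5.4896; b·c/n = 135·108/384 = 37.9688
Stratum 2 (Rural): n = 506; a·d/n = 24·188/506 = 8.9170; b·c/n = 133·161/506 = 42.3182
OR_MH = (5.4896 + 8.9170) / (37.9688 + 42.3182) = 14.4066 / 80.2869 = 0.17944

0.179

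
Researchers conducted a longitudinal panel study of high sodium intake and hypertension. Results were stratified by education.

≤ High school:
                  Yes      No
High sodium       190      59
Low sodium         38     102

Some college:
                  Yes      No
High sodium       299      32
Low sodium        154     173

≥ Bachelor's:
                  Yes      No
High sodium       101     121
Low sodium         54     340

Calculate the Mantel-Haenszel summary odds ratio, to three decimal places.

7.719

OR_MH = Σ(aᵢdᵢ/nᵢ) / Σ(bᵢcᵢ/nᵢ), where nᵢ is the stratum total.
Stratum 1 (≤ High school): n = 389; a·d/n = 190·102/389 = 49.8201; b·c/n = 59·38/389 = 5.7635
Stratum 2 (Some college): n = 658; a·d/n = 299·173/658 = 78.6125; b·c/n = 32·154/658 = 7.4894
Stratum 3 (≥ Bachelor's): n = 616; a·d/n = 101·340/616 = 55.7468; b·c/n = 121·54/616 = 10.6071
OR_MH = (49.8201 + 78.6125 + 55.7468) / (5.7635 + 7.4894 + 10.6071) = 184.1793 / 23.8600 = 7.71916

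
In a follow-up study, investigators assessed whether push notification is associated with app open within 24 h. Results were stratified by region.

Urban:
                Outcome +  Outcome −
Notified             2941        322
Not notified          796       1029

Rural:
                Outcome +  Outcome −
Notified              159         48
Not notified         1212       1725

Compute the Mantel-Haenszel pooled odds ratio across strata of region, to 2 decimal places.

9.90

OR_MH = Σ(aᵢdᵢ/nᵢ) / Σ(bᵢcᵢ/nᵢ), where nᵢ is the stratum total.
Stratum 1 (Urban): n = 5088; a·d/n = 2941·1029/5088 = 594.7895; b·c/n = 322·796/5088 = 50.3758
Stratum 2 (Rural): n = 3144; a·d/n = 159·1725/3144 = 87.2376; b·c/n = 48·1212/3144 = 18.5038
OR_MH = (594.7895 + 87.2376) / (50.3758 + 18.5038) = 682.0271 / 68.8796 = 9.90173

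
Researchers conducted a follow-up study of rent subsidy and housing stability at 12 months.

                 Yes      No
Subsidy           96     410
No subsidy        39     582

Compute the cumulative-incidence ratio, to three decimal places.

3.021

Cells: a = 96, b = 410, c = 39, d = 582.
Risk in exposed = 96/506 = 0.18972; risk in unexposed = 39/621 = 0.06280.
RR = 0.18972 / 0.06280 = 3.02098
The risk among the exposed is 3.02 times that among the unexposed.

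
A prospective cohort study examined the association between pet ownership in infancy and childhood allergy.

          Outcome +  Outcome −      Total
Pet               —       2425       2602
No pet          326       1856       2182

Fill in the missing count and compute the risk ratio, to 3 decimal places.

The missing cell is in the exposed row: 2602 − 2425 = 177.
So a = 177, b = 2425, c = 326, d = 1856.
RR = [a/(a+b)] / [c/(c+d)] = (177/2602) / (326/2182) = 0.06802/0.14940 = 0.45531

0.455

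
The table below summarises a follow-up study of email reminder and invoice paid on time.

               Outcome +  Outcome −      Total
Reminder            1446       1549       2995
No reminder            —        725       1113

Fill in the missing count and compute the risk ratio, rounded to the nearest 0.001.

The missing cell is in the unexposed row: 1113 − 725 = 388.
So a = 1446, b = 1549, c = 388, d = 725.
RR = [a/(a+b)] / [c/(c+d)] = (1446/2995) / (388/1113) = 0.48280/0.34861 = 1.38495

1.385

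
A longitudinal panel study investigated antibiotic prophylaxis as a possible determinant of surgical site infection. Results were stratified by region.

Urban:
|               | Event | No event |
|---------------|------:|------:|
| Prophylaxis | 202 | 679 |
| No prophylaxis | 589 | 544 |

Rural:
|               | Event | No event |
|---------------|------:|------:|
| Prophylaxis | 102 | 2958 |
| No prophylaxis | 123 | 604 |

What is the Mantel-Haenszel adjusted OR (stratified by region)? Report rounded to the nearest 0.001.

OR_MH = Σ(aᵢdᵢ/nᵢ) / Σ(bᵢcᵢ/nᵢ), where nᵢ is the stratum total.
Stratum 1 (Urban): n = 2014; a·d/n = 202·544/2014 = 54.5621; b·c/n = 679·589/2014 = 198.5755
Stratum 2 (Rural): n = 3787; a·d/n = 102·604/3787 = 16.2683; b·c/n = 2958·123/3787 = 96.0745
OR_MH = (54.5621 + 16.2683) / (198.5755 + 96.0745) = 70.8304 / 294.6499 = 0.24039

0.240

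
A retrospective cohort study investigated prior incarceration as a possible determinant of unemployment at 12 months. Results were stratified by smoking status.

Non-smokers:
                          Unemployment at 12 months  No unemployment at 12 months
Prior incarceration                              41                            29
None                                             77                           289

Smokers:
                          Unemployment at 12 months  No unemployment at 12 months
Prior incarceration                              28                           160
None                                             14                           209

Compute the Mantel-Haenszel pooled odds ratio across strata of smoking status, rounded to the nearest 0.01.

OR_MH = Σ(aᵢdᵢ/nᵢ) / Σ(bᵢcᵢ/nᵢ), where nᵢ is the stratum total.
Stratum 1 (Non-smokers): n = 436; a·d/n = 41·289/436 = 27.1766; b·c/n = 29·77/436 = 5.1216
Stratum 2 (Smokers): n = 411; a·d/n = 28·209/411 = 14.2384; b·c/n = 160·14/411 = 5.4501
OR_MH = (27.1766 + 14.2384) / (5.1216 + 5.4501) = 41.4150 / 10.5717 = 3.91755

3.92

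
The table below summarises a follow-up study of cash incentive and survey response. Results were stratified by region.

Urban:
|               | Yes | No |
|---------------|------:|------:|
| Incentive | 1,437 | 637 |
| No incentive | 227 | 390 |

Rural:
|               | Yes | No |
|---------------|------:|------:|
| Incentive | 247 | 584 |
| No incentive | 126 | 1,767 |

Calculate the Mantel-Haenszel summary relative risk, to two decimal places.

2.35

RR_MH = Σ(aᵢ·n₀ᵢ/nᵢ) / Σ(cᵢ·n₁ᵢ/nᵢ), with n₁ᵢ = aᵢ+bᵢ (exposed), n₀ᵢ = cᵢ+dᵢ (unexposed), nᵢ = n₁ᵢ+n₀ᵢ.
Stratum 1 (Urban): n₁ = 2074, n₀ = 617, n = 2691; a·n₀/n = 1437·617/2691 = 329.4794; c·n₁/n = 227·2074/2691 = 174.9528
Stratum 2 (Rural): n₁ = 831, n₀ = 1893, n = 2724; a·n₀/n = 247·1893/2724 = 171.6487; c·n₁/n = 126·831/2724 = 38.4383
RR_MH = (329.4794 + 171.6487) / (174.9528 + 38.4383) = 501.1281 / 213.3911 = 2.34840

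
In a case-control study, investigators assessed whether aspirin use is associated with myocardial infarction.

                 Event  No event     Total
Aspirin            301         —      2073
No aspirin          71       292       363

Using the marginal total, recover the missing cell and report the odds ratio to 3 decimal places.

0.699

The missing cell is in the exposed row: 2073 − 301 = 1772.
So a = 301, b = 1772, c = 71, d = 292.
OR = (a·d)/(b·c) = (301 × 292) / (1772 × 71) = 87892 / 125812 = 0.69860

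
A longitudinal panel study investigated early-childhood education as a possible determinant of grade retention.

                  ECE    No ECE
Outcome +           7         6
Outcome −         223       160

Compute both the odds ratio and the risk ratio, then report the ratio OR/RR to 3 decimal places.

Reading the table with exposure as columns: a = 7 (ECE, case), b = 223 (ECE, non-case), c = 6 (No ECE, case), d = 160.
OR = (7·160)/(223·6) = 1120/1338 = 0.83707
Risk in exposed = 7/230 = 0.03043; risk in unexposed = 6/166 = 0.03614; RR = 0.84203
OR/RR = 0.83707 / 0.84203 = 0.99411
The outcome is rare in both groups, so OR ≈ RR (ratio near 1).

0.994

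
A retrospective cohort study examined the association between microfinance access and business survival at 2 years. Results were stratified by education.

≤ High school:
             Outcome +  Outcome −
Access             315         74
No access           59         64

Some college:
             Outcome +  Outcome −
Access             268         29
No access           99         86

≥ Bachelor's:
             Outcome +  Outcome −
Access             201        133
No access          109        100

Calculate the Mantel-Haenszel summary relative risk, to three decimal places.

RR_MH = Σ(aᵢ·n₀ᵢ/nᵢ) / Σ(cᵢ·n₁ᵢ/nᵢ), with n₁ᵢ = aᵢ+bᵢ (exposed), n₀ᵢ = cᵢ+dᵢ (unexposed), nᵢ = n₁ᵢ+n₀ᵢ.
Stratum 1 (≤ High school): n₁ = 389, n₀ = 123, n = 512; a·n₀/n = 315·123/512 = 75.6738; c·n₁/n = 59·389/512 = 44.8262
Stratum 2 (Some college): n₁ = 297, n₀ = 185, n = 482; a·n₀/n = 268·185/482 = 102.8631; c·n₁/n = 99·297/482 = 61.0021
Stratum 3 (≥ Bachelor's): n₁ = 334, n₀ = 209, n = 543; a·n₀/n = 201·209/543 = 77.3646; c·n₁/n = 109·334/543 = 67.0460
RR_MH = (75.6738 + 102.8631 + 77.3646) / (44.8262 + 61.0021 + 67.0460) = 255.9015 / 172.8743 = 1.48028

1.480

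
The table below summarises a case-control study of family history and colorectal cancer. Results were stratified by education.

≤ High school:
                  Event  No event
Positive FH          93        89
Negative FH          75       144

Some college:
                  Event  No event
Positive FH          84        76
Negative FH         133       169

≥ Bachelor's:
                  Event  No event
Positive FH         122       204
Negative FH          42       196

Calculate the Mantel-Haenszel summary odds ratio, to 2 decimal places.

1.98

OR_MH = Σ(aᵢdᵢ/nᵢ) / Σ(bᵢcᵢ/nᵢ), where nᵢ is the stratum total.
Stratum 1 (≤ High school): n = 401; a·d/n = 93·144/401 = 33.3965; b·c/n = 89·75/401 = 16.6459
Stratum 2 (Some college): n = 462; a·d/n = 84·169/462 = 30.7273; b·c/n = 76·133/462 = 21.8788
Stratum 3 (≥ Bachelor's): n = 564; a·d/n = 122·196/564 = 42.3972; b·c/n = 204·42/564 = 15.1915
OR_MH = (33.3965 + 30.7273 + 42.3972) / (16.6459 + 21.8788 + 15.1915) = 106.5209 / 53.7162 = 1.98303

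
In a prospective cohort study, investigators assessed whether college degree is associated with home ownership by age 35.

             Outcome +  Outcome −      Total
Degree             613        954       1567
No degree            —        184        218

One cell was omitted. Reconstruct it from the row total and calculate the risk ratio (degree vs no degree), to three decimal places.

The missing cell is in the unexposed row: 218 − 184 = 34.
So a = 613, b = 954, c = 34, d = 184.
RR = [a/(a+b)] / [c/(c+d)] = (613/1567) / (34/218) = 0.39119/0.15596 = 2.50824

2.508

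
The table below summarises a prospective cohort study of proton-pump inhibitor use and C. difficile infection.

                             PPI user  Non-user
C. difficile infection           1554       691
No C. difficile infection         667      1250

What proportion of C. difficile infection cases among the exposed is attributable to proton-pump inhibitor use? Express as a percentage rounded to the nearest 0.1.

49.1

Reading the table with exposure as columns: a = 1554 (PPI user, case), b = 667 (PPI user, non-case), c = 691 (Non-user, case), d = 1250.
Risk in exposed = 1554/2221 = 0.69968; risk in unexposed = 691/1941 = 0.35600.
RR = 0.69968/0.35600 = 1.96540
AR% = (RR − 1)/RR × 100 = (1.96540 − 1)/1.96540 × 100 = 49.1197%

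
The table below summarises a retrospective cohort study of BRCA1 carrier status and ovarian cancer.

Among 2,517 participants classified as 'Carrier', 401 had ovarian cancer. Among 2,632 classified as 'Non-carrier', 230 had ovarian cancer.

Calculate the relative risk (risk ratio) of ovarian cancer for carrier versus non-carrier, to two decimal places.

1.82

From the description: a = 401, b = 2116, c = 230, d = 2402.
Risk in exposed = 401/2517 = 0.15932; risk in unexposed = 230/2632 = 0.08739.
RR = 0.15932 / 0.08739 = 1.82314
The risk among the exposed is 1.82 times that among the unexposed.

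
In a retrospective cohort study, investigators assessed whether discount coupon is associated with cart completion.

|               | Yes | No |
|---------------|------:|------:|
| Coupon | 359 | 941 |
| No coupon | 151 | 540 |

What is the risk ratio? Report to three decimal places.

Cells: a = 359, b = 941, c = 151, d = 540.
Risk in exposed = 359/1300 = 0.27615; risk in unexposed = 151/691 = 0.21852.
RR = 0.27615 / 0.21852 = 1.26372
The risk among the exposed is 1.26 times that among the unexposed.

1.264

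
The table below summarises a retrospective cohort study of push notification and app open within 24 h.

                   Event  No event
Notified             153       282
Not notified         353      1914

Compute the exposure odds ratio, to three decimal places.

2.942

Cells: a = 153, b = 282, c = 353, d = 1914.
OR = (a·d)/(b·c) = (153 × 1914) / (282 × 353) = 292842 / 99546 = 2.94178
The odds of app open within 24 h are about 2.94 times as high in the notified group.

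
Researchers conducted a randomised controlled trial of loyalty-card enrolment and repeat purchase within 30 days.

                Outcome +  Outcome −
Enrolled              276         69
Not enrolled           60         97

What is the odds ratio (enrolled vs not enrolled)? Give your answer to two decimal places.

6.47

Cells: a = 276, b = 69, c = 60, d = 97.
OR = (a·d)/(b·c) = (276 × 97) / (69 × 60) = 26772 / 4140 = 6.46667
The odds of repeat purchase within 30 days are about 6.47 times as high in the enrolled group.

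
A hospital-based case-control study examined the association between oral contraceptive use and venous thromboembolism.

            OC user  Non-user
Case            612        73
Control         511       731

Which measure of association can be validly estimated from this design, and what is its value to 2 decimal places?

11.99

Reading the table with exposure as columns: a = 612 (OC user, case), b = 511 (OC user, non-case), c = 73 (Non-user, case), d = 731.
This is a hospital-based case-control study: participants were sampled on outcome status, so risks in the source population cannot be estimated directly — relative risk is not valid here. The odds ratio is the appropriate measure.
OR = (a·d)/(b·c) = (612 × 731) / (511 × 73) = 447372 / 37303 = 11.99292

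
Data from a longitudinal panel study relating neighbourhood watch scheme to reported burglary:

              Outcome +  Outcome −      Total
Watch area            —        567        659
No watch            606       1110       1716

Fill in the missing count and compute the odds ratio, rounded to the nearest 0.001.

0.297

The missing cell is in the exposed row: 659 − 567 = 92.
So a = 92, b = 567, c = 606, d = 1110.
OR = (a·d)/(b·c) = (92 × 1110) / (567 × 606) = 102120 / 343602 = 0.29720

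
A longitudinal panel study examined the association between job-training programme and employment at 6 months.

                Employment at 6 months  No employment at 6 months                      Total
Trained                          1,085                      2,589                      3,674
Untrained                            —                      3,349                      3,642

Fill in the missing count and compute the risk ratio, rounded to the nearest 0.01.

3.67

The missing cell is in the unexposed row: 3642 − 3349 = 293.
So a = 1085, b = 2589, c = 293, d = 3349.
RR = [a/(a+b)] / [c/(c+d)] = (1085/3674) / (293/3642) = 0.29532/0.08045 = 3.67082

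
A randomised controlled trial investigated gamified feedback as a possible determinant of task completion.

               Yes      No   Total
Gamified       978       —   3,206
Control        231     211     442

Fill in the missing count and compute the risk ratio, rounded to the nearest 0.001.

The missing cell is in the exposed row: 3206 − 978 = 2228.
So a = 978, b = 2228, c = 231, d = 211.
RR = [a/(a+b)] / [c/(c+d)] = (978/3206) / (231/442) = 0.30505/0.52262 = 0.58369

0.584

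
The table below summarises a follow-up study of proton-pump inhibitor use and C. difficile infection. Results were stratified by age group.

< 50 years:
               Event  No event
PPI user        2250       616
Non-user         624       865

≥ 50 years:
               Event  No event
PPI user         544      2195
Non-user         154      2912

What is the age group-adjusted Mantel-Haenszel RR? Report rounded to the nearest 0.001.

RR_MH = Σ(aᵢ·n₀ᵢ/nᵢ) / Σ(cᵢ·n₁ᵢ/nᵢ), with n₁ᵢ = aᵢ+bᵢ (exposed), n₀ᵢ = cᵢ+dᵢ (unexposed), nᵢ = n₁ᵢ+n₀ᵢ.
Stratum 1 (< 50 years): n₁ = 2866, n₀ = 1489, n = 4355; a·n₀/n = 2250·1489/4355 = 769.2882; c·n₁/n = 624·2866/4355 = 410.6507
Stratum 2 (≥ 50 years): n₁ = 2739, n₀ = 3066, n = 5805; a·n₀/n = 544·3066/5805 = 287.3220; c·n₁/n = 154·2739/5805 = 72.6625
RR_MH = (769.2882 + 287.3220) / (410.6507 + 72.6625) = 1056.6101 / 483.3133 = 2.18618

2.186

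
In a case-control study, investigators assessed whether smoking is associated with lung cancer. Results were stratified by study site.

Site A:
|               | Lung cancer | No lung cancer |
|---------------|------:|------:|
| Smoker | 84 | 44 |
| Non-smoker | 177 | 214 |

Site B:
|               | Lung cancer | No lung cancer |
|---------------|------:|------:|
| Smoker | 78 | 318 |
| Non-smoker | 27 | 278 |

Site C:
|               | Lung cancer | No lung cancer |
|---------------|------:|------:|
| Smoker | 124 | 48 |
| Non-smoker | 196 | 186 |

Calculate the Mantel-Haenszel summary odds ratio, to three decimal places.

2.423

OR_MH = Σ(aᵢdᵢ/nᵢ) / Σ(bᵢcᵢ/nᵢ), where nᵢ is the stratum total.
Stratum 1 (Site A): n = 519; a·d/n = 84·214/519 = 34.6358; b·c/n = 44·177/519 = 15.0058
Stratum 2 (Site B): n = 701; a·d/n = 78·278/701 = 30.9330; b·c/n = 318·27/701 = 12.2482
Stratum 3 (Site C): n = 554; a·d/n = 124·186/554 = 41.6318; b·c/n = 48·196/554 = 16.9819
OR_MH = (34.6358 + 30.9330 + 41.6318) / (15.0058 + 12.2482 + 16.9819) = 107.2006 / 44.2359 = 2.42338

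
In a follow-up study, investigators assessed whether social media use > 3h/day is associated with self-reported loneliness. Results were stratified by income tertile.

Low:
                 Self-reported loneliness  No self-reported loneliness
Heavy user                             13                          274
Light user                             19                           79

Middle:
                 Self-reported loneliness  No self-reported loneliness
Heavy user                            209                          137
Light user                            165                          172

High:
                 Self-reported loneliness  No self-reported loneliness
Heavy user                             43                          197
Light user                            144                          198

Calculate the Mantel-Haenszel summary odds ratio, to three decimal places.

0.733

OR_MH = Σ(aᵢdᵢ/nᵢ) / Σ(bᵢcᵢ/nᵢ), where nᵢ is the stratum total.
Stratum 1 (Low): n = 385; a·d/n = 13·79/385 = 2.6675; b·c/n = 274·19/385 = 13.5221
Stratum 2 (Middle): n = 683; a·d/n = 209·172/683 = 52.6325; b·c/n = 137·165/683 = 33.0966
Stratum 3 (High): n = 582; a·d/n = 43·198/582 = 14.6289; b·c/n = 197·144/582 = 48.7423
OR_MH = (2.6675 + 52.6325 + 14.6289) / (13.5221 + 33.0966 + 48.7423) = 69.9289 / 95.3610 = 0.73331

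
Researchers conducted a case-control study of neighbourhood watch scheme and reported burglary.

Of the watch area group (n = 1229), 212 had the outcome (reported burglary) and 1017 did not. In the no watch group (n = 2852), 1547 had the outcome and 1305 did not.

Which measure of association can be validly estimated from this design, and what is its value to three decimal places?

From the description: a = 212, b = 1017, c = 1547, d = 1305.
This is a case-control study: participants were sampled on outcome status, so risks in the source population cannot be estimated directly — relative risk is not valid here. The odds ratio is the appropriate measure.
OR = (a·d)/(b·c) = (212 × 1305) / (1017 × 1547) = 276660 / 1573299 = 0.17585

0.176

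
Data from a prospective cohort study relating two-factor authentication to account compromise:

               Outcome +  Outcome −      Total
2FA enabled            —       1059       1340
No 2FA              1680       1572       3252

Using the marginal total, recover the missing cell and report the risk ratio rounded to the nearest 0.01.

The missing cell is in the exposed row: 1340 − 1059 = 281.
So a = 281, b = 1059, c = 1680, d = 1572.
RR = [a/(a+b)] / [c/(c+d)] = (281/1340) / (1680/3252) = 0.20970/0.51661 = 0.40592

0.41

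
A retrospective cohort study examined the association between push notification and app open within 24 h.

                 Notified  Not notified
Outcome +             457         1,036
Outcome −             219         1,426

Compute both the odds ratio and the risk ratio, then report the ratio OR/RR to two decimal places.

1.79

Reading the table with exposure as columns: a = 457 (Notified, case), b = 219 (Notified, non-case), c = 1036 (Not notified, case), d = 1426.
OR = (457·1426)/(219·1036) = 651682/226884 = 2.87231
Risk in exposed = 457/676 = 0.67604; risk in unexposed = 1036/2462 = 0.42080; RR = 1.60656
OR/RR = 2.87231 / 1.60656 = 1.78786
The outcome is not rare, so the OR lies further from 1 than the RR.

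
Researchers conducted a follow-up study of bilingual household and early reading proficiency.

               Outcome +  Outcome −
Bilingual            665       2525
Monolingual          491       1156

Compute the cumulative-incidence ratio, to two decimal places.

Cells: a = 665, b = 2525, c = 491, d = 1156.
Risk in exposed = 665/3190 = 0.20846; risk in unexposed = 491/1647 = 0.29812.
RR = 0.20846 / 0.29812 = 0.69927
The risk is 30% lower among the exposed than among the unexposed.

0.70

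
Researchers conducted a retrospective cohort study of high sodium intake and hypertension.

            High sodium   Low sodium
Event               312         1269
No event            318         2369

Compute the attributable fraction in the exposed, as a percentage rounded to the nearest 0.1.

29.6

Reading the table with exposure as columns: a = 312 (High sodium, case), b = 318 (High sodium, non-case), c = 1269 (Low sodium, case), d = 2369.
Risk in exposed = 312/630 = 0.49524; risk in unexposed = 1269/3638 = 0.34882.
RR = 0.49524/0.34882 = 1.41976
AR% = (RR − 1)/RR × 100 = (1.41976 − 1)/1.41976 × 100 = 29.5656%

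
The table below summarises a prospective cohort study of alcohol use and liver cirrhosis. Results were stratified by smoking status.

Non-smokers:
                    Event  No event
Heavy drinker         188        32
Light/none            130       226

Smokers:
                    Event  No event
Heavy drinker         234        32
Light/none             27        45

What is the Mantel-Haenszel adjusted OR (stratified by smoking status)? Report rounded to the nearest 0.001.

OR_MH = Σ(aᵢdᵢ/nᵢ) / Σ(bᵢcᵢ/nᵢ), where nᵢ is the stratum total.
Stratum 1 (Non-smokers): n = 576; a·d/n = 188·226/576 = 73.7639; b·c/n = 32·130/576 = 7.2222
Stratum 2 (Smokers): n = 338; a·d/n = 234·45/338 = 31.1538; b·c/n = 32·27/338 = 2.5562
OR_MH = (73.7639 + 31.1538) / (7.2222 + 2.5562) = 104.9177 / 9.7784 = 10.72950

10.730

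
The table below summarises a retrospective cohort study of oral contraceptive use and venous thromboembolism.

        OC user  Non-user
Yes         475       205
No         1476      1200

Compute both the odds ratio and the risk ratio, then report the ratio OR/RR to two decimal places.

1.13

Reading the table with exposure as columns: a = 475 (OC user, case), b = 1476 (OC user, non-case), c = 205 (Non-user, case), d = 1200.
OR = (475·1200)/(1476·205) = 570000/302580 = 1.88380
Risk in exposed = 475/1951 = 0.24346; risk in unexposed = 205/1405 = 0.14591; RR = 1.66863
OR/RR = 1.88380 / 1.66863 = 1.12895
The outcome is not rare, so the OR lies further from 1 than the RR.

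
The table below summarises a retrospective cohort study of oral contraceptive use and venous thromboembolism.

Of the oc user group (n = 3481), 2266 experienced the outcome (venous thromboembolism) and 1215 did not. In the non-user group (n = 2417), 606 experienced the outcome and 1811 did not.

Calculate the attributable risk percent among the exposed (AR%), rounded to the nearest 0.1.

61.5

From the description: a = 2266, b = 1215, c = 606, d = 1811.
Risk in exposed = 2266/3481 = 0.65096; risk in unexposed = 606/2417 = 0.25072.
RR = 0.65096/0.25072 = 2.59633
AR% = (RR − 1)/RR × 100 = (2.59633 − 1)/2.59633 × 100 = 61.4841%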